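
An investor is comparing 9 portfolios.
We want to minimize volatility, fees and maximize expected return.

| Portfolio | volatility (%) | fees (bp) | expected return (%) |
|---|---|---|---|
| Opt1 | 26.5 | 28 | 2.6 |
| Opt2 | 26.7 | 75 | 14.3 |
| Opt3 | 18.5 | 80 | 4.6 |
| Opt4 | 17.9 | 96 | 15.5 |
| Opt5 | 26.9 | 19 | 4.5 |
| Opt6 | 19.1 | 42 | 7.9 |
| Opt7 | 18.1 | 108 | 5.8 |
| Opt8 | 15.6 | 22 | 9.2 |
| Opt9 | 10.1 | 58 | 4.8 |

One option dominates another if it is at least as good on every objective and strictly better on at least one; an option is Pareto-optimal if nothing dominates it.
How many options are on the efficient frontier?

Opt1: dominated by Opt8 (volatility 15.6≤26.5, fees 22≤28, expected return 9.2≥2.6).
Opt2: not dominated.
Opt3: dominated by Opt8 (volatility 15.6≤18.5, fees 22≤80, expected return 9.2≥4.6).
Opt4: not dominated (best expected return).
Opt5: not dominated (best fees).
Opt6: dominated by Opt8 (volatility 15.6≤19.1, fees 22≤42, expected return 9.2≥7.9).
Opt7: dominated by Opt4 (volatility 17.9≤18.1, fees 96≤108, expected return 15.5≥5.8).
Opt8: not dominated.
Opt9: not dominated (best volatility).
Pareto-optimal: Opt2, Opt4, Opt5, Opt8, Opt9 → 5.

5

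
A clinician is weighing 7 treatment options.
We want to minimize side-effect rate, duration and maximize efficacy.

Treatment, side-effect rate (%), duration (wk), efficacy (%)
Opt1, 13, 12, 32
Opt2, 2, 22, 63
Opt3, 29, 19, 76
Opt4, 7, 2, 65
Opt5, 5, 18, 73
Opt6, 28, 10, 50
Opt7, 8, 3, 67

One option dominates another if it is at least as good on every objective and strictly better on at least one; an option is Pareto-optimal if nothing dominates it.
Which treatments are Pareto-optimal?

Opt2, Opt3, Opt4, Opt5, Opt7

Opt1: dominated by Opt4 (side-effect rate 7≤13, duration 2≤12, efficacy 65≥32).
Opt2: not dominated (best side-effect rate).
Opt3: not dominated (best efficacy).
Opt4: not dominated (best duration).
Opt5: not dominated.
Opt6: dominated by Opt4 (side-effect rate 7≤28, duration 2≤10, efficacy 65≥50).
Opt7: not dominated.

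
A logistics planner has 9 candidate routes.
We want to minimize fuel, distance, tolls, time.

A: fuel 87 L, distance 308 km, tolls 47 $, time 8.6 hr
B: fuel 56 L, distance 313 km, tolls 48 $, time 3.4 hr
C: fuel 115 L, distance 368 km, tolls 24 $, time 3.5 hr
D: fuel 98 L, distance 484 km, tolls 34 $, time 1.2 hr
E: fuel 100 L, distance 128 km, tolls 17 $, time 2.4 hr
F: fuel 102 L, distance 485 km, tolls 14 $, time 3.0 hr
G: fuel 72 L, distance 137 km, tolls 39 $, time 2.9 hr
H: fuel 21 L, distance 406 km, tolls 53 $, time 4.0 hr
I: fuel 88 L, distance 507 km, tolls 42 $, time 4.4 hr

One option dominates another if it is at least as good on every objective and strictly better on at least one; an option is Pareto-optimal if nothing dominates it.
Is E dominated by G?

G vs E: G is worse on distance (137 vs 128), so it does not dominate E.

No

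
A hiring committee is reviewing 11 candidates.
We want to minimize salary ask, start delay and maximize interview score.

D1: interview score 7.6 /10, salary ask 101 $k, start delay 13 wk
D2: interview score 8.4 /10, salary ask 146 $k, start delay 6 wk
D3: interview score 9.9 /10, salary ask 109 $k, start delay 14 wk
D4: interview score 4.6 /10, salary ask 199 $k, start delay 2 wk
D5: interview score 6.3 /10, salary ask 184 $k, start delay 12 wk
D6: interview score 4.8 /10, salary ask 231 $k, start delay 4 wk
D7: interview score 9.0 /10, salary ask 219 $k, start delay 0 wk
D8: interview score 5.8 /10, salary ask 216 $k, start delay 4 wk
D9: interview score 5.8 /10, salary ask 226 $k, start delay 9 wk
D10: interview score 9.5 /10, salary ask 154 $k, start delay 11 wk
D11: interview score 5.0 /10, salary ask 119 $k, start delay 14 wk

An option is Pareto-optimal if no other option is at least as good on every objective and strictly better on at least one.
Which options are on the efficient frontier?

D1, D2, D3, D4, D7, D8, D10

D1: not dominated (best salary ask).
D2: not dominated.
D3: not dominated (best interview score).
D4: not dominated.
D5: dominated by D2 (interview score 8.4≥6.3, salary ask 146≤184, start delay 6≤12).
D6: dominated by D7 (interview score 9.0≥4.8, salary ask 219≤231, start delay 0≤4).
D7: not dominated (best start delay).
D8: not dominated.
D9: dominated by D2 (interview score 8.4≥5.8, salary ask 146≤226, start delay 6≤9).
D10: not dominated.
D11: dominated by D1 (interview score 7.6≥5.0, salary ask 101≤119, start delay 13≤14).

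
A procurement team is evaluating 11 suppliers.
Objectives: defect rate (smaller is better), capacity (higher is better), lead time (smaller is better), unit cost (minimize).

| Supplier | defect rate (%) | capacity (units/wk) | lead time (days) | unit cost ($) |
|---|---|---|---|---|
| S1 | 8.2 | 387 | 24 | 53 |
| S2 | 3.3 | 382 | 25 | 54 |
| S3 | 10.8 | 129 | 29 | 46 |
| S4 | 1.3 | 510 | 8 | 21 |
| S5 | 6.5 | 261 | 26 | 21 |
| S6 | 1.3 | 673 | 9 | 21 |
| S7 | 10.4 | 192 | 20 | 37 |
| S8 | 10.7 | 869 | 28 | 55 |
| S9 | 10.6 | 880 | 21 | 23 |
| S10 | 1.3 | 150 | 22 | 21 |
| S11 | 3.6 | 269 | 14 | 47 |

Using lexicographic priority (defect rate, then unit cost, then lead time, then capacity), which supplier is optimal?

S4

First minimize defect rate: best is 1.3, kept {S4, S6, S10}.
Then minimize unit cost: best is 21, kept {S4, S6, S10}.
Then minimize lead time: best is 8, kept {S4}.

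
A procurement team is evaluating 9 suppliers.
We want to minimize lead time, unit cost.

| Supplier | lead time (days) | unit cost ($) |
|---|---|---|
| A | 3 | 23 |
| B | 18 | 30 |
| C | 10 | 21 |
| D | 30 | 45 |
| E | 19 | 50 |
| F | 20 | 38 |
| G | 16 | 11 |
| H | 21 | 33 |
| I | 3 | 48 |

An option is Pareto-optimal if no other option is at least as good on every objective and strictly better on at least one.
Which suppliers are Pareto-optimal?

A: not dominated.
B: dominated by A (lead time 3≤18, unit cost 23≤30).
C: not dominated.
D: dominated by A (lead time 3≤30, unit cost 23≤45).
E: dominated by A (lead time 3≤19, unit cost 23≤50).
F: dominated by A (lead time 3≤20, unit cost 23≤38).
G: not dominated (best unit cost).
H: dominated by A (lead time 3≤21, unit cost 23≤33).
I: dominated by A (lead time 3≤3, unit cost 23≤48).

A, C, G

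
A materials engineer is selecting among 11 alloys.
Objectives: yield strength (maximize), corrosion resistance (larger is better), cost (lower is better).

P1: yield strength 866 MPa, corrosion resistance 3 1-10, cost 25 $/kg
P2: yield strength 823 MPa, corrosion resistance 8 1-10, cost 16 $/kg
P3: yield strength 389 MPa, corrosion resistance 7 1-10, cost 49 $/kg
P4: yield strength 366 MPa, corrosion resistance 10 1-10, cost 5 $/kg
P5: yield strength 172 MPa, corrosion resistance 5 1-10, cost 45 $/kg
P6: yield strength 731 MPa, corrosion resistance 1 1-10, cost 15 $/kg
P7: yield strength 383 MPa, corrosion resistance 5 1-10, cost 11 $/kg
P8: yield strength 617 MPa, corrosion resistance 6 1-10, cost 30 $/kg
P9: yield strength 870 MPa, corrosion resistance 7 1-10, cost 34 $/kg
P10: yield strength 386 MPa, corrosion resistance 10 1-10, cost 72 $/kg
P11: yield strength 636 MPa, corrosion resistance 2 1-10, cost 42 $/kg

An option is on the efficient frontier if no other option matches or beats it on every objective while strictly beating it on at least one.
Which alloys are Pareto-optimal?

P1, P2, P4, P6, P7, P9, P10

P1: not dominated.
P2: not dominated.
P3: dominated by P2 (yield strength 823≥389, corrosion resistance 8≥7, cost 16≤49).
P4: not dominated (best cost).
P5: dominated by P2 (yield strength 823≥172, corrosion resistance 8≥5, cost 16≤45).
P6: not dominated.
P7: not dominated.
P8: dominated by P2 (yield strength 823≥617, corrosion resistance 8≥6, cost 16≤30).
P9: not dominated (best yield strength).
P10: not dominated.
P11: dominated by P1 (yield strength 866≥636, corrosion resistance 3≥2, cost 25≤42).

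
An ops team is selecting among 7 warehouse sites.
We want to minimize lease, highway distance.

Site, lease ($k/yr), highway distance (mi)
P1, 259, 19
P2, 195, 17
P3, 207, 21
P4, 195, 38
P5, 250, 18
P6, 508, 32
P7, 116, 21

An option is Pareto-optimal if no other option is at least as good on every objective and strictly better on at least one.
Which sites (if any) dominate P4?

P2: lease 195≤195, highway distance 17≤38 — dominates P4.
P7: lease 116≤195, highway distance 21≤38 — dominates P4.
Others (P1, P3, P5, P6) are each worse than P4 on at least one objective.

P2, P7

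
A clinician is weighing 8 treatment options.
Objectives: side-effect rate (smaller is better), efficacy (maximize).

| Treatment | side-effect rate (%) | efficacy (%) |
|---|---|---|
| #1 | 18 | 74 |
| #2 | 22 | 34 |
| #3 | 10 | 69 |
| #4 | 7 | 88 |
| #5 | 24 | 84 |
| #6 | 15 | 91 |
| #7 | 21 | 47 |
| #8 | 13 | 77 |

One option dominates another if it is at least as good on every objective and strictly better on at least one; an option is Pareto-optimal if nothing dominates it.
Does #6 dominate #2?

#6 vs #2: side-effect rate 15≤22, efficacy 91≥34 — #6 is at least as good on every objective with at least one strict improvement.

Yes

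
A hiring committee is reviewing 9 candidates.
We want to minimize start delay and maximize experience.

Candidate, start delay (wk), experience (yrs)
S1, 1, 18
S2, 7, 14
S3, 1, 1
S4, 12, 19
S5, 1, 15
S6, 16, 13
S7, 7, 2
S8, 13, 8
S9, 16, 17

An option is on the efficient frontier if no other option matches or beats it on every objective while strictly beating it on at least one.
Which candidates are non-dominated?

S1, S4

S1: not dominated.
S2: dominated by S1 (start delay 1≤7, experience 18≥14).
S3: dominated by S1 (start delay 1≤1, experience 18≥1).
S4: not dominated (best experience).
S5: dominated by S1 (start delay 1≤1, experience 18≥15).
S6: dominated by S1 (start delay 1≤16, experience 18≥13).
S7: dominated by S1 (start delay 1≤7, experience 18≥2).
S8: dominated by S1 (start delay 1≤13, experience 18≥8).
S9: dominated by S1 (start delay 1≤16, experience 18≥17).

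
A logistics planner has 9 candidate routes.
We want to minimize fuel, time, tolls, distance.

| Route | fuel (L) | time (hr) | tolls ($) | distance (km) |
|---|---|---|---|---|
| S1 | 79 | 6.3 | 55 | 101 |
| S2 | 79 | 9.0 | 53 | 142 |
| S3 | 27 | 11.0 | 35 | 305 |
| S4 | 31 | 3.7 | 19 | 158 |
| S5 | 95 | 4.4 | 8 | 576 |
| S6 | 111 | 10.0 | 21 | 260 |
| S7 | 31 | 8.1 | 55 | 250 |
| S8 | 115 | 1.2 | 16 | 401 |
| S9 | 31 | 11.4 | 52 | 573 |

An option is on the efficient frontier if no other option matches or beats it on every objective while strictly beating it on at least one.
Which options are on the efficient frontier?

S1: not dominated (best distance).
S2: not dominated.
S3: not dominated (best fuel).
S4: not dominated.
S5: not dominated (best tolls).
S6: dominated by S4 (fuel 31≤111, time 3.7≤10.0, tolls 19≤21, distance 158≤260).
S7: dominated by S4 (fuel 31≤31, time 3.7≤8.1, tolls 19≤55, distance 158≤250).
S8: not dominated (best time).
S9: dominated by S3 (fuel 27≤31, time 11.0≤11.4, tolls 35≤52, distance 305≤573).

S1, S2, S3, S4, S5, S8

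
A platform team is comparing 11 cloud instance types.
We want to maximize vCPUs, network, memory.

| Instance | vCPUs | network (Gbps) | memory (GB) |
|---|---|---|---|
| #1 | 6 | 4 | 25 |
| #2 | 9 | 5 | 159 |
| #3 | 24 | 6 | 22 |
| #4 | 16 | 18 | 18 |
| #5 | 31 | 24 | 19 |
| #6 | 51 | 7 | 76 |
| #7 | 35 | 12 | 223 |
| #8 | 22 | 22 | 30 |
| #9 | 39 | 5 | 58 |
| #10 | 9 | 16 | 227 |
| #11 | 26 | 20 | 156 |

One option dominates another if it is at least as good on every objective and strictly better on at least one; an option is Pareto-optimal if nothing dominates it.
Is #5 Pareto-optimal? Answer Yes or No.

Yes

#1: worse on vCPUs (6 vs 31).
#2: worse on vCPUs (9 vs 31).
#3: worse on vCPUs (24 vs 31).
#4: worse on vCPUs (16 vs 31).
#6: worse on network (7 vs 24).
#7: worse on network (12 vs 24).
#8: worse on vCPUs (22 vs 31).
#9: worse on network (5 vs 24).
#10: worse on vCPUs (9 vs 31).
#11: worse on vCPUs (26 vs 31).
No option is at least as good as #5 on every objective and strictly better on one.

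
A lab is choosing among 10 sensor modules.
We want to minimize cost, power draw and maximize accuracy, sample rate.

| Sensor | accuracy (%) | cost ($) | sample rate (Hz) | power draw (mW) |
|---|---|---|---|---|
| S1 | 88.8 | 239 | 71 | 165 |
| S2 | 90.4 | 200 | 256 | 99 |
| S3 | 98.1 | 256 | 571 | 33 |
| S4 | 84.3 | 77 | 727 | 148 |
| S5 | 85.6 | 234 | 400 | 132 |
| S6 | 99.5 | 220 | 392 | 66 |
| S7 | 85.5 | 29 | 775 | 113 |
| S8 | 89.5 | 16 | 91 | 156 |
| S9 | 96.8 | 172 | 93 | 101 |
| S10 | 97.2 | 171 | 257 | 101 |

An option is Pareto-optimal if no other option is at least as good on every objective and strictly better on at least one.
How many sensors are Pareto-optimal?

S1: dominated by S2 (accuracy 90.4≥88.8, cost 200≤239, sample rate 256≥71, power draw 99≤165).
S2: not dominated.
S3: not dominated (best power draw).
S4: dominated by S7 (accuracy 85.5≥84.3, cost 29≤77, sample rate 775≥727, power draw 113≤148).
S5: not dominated.
S6: not dominated (best accuracy).
S7: not dominated (best sample rate).
S8: not dominated (best cost).
S9: dominated by S10 (accuracy 97.2≥96.8, cost 171≤172, sample rate 257≥93, power draw 101≤101).
S10: not dominated.
Pareto-optimal: S2, S3, S5, S6, S7, S8, S10 → 7.

7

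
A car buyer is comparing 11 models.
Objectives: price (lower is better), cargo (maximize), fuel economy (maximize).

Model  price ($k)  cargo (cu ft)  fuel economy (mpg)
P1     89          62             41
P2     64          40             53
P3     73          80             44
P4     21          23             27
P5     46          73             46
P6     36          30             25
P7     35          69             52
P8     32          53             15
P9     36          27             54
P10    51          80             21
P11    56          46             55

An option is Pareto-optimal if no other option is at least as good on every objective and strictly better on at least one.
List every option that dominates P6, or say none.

P7: price 35≤36, cargo 69≥30, fuel economy 52≥25 — dominates P6.
Others (P1, P2, P3, P4, P5, P8, P9, P10, P11) are each worse than P6 on at least one objective.

P7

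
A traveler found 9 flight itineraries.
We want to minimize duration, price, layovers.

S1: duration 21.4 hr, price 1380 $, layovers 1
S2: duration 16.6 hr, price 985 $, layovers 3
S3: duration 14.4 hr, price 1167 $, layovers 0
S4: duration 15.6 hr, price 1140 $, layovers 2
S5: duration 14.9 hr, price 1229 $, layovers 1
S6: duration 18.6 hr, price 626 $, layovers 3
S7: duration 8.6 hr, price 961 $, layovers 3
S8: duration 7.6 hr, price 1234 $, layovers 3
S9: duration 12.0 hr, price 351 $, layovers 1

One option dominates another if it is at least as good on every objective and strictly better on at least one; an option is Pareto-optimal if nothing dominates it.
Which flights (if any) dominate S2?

S7: duration 8.6≤16.6, price 961≤985, layovers 3≤3 — dominates S2.
S9: duration 12.0≤16.6, price 351≤985, layovers 1≤3 — dominates S2.
Others (S1, S3, S4, S5, S6, S8) are each worse than S2 on at least one objective.

S7, S9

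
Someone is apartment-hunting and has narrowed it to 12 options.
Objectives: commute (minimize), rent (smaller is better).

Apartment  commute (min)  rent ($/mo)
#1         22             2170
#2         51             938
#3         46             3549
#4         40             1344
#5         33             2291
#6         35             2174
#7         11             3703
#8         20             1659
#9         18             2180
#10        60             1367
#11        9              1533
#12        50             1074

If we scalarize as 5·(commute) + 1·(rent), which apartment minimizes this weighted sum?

#1: 5·22 + 1·2170 = 2280
#2: 5·51 + 1·938 = 1193
#3: 5·46 + 1·3549 = 3779
#4: 5·40 + 1·1344 = 1544
#5: 5·33 + 1·2291 = 2456
#6: 5·35 + 1·2174 = 2349
#7: 5·11 + 1·3703 = 3758
#8: 5·20 + 1·1659 = 1759
#9: 5·18 + 1·2180 = 2270
#10: 5·60 + 1·1367 = 1667
#11: 5·9 + 1·1533 = 1578
#12: 5·50 + 1·1074 = 1324
Lowest: #2 at 1193.

#2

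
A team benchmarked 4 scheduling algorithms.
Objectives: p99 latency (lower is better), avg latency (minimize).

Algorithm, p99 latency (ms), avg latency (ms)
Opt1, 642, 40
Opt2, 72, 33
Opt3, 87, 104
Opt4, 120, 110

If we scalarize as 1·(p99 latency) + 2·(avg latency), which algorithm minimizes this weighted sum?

Opt1: 1·642 + 2·40 = 722
Opt2: 1·72 + 2·33 = 138
Opt3: 1·87 + 2·104 = 295
Opt4: 1·120 + 2·110 = 340
Lowest: Opt2 at 138.

Opt2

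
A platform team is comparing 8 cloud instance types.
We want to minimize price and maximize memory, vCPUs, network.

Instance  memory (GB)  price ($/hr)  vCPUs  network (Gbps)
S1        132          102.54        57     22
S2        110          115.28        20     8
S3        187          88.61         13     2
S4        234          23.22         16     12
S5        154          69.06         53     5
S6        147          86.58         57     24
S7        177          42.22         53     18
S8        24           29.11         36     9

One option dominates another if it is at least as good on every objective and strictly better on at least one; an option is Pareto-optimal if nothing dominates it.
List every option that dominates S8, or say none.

S1: worse on price (102.54 vs 29.11).
S2: worse on price (115.28 vs 29.11).
S3: worse on price (88.61 vs 29.11).
S4: worse on vCPUs (16 vs 36).
S5: worse on price (69.06 vs 29.11).
S6: worse on price (86.58 vs 29.11).
S7: worse on price (42.22 vs 29.11).
No option dominates S8.

none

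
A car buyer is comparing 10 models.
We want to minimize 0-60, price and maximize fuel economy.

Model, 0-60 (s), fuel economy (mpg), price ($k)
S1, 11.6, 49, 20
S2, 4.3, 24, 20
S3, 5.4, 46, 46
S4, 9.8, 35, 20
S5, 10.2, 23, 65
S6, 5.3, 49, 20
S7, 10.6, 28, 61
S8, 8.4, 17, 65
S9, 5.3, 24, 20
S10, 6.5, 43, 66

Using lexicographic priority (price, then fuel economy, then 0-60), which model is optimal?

S6

First minimize price: best is 20, kept {S1, S2, S4, S6, S9}.
Then maximize fuel economy: best is 49, kept {S1, S6}.
Then minimize 0-60: best is 5.3, kept {S6}.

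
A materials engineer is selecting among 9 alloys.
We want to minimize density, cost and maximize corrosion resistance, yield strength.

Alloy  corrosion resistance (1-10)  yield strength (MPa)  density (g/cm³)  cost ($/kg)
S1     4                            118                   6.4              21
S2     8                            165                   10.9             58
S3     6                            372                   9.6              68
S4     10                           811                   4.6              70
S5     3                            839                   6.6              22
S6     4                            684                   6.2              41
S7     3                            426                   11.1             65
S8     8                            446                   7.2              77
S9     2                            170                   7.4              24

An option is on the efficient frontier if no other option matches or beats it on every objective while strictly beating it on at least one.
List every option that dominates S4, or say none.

none

S1: worse on corrosion resistance (4 vs 10).
S2: worse on corrosion resistance (8 vs 10).
S3: worse on corrosion resistance (6 vs 10).
S5: worse on corrosion resistance (3 vs 10).
S6: worse on corrosion resistance (4 vs 10).
S7: worse on corrosion resistance (3 vs 10).
S8: worse on corrosion resistance (8 vs 10).
S9: worse on corrosion resistance (2 vs 10).
No option dominates S4.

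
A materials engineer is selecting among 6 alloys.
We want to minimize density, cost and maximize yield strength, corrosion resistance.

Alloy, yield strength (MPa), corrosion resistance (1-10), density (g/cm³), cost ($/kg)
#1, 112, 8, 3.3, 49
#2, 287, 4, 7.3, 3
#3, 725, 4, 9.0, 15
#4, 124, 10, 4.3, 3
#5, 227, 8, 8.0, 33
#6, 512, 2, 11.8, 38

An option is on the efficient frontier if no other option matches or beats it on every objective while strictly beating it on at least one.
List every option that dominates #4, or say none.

none

#1: worse on yield strength (112 vs 124).
#2: worse on corrosion resistance (4 vs 10).
#3: worse on corrosion resistance (4 vs 10).
#5: worse on corrosion resistance (8 vs 10).
#6: worse on corrosion resistance (2 vs 10).
No option dominates #4.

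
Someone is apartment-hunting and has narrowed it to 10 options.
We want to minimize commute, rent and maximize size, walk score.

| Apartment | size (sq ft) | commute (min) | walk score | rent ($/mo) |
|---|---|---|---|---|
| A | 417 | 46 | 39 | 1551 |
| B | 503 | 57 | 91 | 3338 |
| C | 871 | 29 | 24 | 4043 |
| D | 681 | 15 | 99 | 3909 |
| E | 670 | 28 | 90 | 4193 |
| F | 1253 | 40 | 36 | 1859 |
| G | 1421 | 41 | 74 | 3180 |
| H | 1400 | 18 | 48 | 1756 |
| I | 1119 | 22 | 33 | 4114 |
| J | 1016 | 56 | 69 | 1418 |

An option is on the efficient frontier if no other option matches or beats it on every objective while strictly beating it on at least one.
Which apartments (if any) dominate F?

H

H: size 1400≥1253, commute 18≤40, walk score 48≥36, rent 1756≤1859 — dominates F.
Others (A, B, C, D, E, G, I, J) are each worse than F on at least one objective.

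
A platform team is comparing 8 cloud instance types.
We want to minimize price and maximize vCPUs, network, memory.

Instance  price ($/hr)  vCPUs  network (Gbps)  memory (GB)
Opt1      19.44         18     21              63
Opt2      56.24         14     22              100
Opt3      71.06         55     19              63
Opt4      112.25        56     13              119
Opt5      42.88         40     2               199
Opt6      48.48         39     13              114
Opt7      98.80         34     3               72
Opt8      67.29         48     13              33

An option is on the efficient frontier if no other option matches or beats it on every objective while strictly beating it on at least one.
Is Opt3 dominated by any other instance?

No

Opt1: worse on vCPUs (18 vs 55).
Opt2: worse on vCPUs (14 vs 55).
Opt4: worse on price (112.25 vs 71.06).
Opt5: worse on vCPUs (40 vs 55).
Opt6: worse on vCPUs (39 vs 55).
Opt7: worse on price (98.80 vs 71.06).
Opt8: worse on vCPUs (48 vs 55).
No option is at least as good as Opt3 on every objective and strictly better on one.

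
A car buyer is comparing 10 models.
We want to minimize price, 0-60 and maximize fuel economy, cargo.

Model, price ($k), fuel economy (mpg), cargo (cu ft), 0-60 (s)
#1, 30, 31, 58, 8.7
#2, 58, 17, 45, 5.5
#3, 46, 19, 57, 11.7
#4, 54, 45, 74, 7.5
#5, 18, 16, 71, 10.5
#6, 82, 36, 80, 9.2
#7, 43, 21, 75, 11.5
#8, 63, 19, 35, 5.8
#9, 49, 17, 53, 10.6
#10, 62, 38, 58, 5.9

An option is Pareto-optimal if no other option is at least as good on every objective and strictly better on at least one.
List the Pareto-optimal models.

#1, #2, #4, #5, #6, #7, #8, #10

#1: not dominated.
#2: not dominated (best 0-60).
#3: dominated by #1 (price 30≤46, fuel economy 31≥19, cargo 58≥57, 0-60 8.7≤11.7).
#4: not dominated (best fuel economy).
#5: not dominated (best price).
#6: not dominated (best cargo).
#7: not dominated.
#8: not dominated.
#9: dominated by #1 (price 30≤49, fuel economy 31≥17, cargo 58≥53, 0-60 8.7≤10.6).
#10: not dominated.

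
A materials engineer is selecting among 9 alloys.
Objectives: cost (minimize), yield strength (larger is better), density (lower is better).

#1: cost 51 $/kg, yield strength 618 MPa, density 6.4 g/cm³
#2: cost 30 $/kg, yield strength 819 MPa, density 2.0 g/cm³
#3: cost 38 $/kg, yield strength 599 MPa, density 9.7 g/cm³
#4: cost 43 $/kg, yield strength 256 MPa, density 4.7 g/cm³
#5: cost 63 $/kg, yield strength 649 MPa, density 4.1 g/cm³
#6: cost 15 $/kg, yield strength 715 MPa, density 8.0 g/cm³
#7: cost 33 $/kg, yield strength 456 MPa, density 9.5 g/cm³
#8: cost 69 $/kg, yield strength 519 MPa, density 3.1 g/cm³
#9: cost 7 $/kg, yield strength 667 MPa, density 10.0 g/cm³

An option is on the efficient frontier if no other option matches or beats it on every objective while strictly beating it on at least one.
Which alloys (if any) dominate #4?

#2

#2: cost 30≤43, yield strength 819≥256, density 2.0≤4.7 — dominates #4.
Others (#1, #3, #5, #6, #7, #8, #9) are each worse than #4 on at least one objective.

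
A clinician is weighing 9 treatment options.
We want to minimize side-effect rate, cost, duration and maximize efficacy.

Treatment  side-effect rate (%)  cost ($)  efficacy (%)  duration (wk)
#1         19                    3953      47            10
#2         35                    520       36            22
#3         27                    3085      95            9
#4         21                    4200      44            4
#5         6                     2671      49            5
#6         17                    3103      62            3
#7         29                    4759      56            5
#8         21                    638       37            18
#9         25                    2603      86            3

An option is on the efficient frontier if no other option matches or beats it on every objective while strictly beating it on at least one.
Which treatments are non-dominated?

#2, #3, #5, #6, #8, #9

#1: dominated by #5 (side-effect rate 6≤19, cost 2671≤3953, efficacy 49≥47, duration 5≤10).
#2: not dominated (best cost).
#3: not dominated (best efficacy).
#4: dominated by #6 (side-effect rate 17≤21, cost 3103≤4200, efficacy 62≥44, duration 3≤4).
#5: not dominated (best side-effect rate).
#6: not dominated.
#7: dominated by #6 (side-effect rate 17≤29, cost 3103≤4759, efficacy 62≥56, duration 3≤5).
#8: not dominated.
#9: not dominated.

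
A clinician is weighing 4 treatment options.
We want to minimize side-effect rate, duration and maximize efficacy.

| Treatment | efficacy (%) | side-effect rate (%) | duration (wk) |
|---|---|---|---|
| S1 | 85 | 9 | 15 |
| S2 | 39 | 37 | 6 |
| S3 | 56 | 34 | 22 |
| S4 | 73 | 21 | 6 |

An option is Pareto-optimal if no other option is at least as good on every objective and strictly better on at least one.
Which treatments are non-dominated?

S1, S4

S1: not dominated (best efficacy).
S2: dominated by S4 (efficacy 73≥39, side-effect rate 21≤37, duration 6≤6).
S3: dominated by S1 (efficacy 85≥56, side-effect rate 9≤34, duration 15≤22).
S4: not dominated.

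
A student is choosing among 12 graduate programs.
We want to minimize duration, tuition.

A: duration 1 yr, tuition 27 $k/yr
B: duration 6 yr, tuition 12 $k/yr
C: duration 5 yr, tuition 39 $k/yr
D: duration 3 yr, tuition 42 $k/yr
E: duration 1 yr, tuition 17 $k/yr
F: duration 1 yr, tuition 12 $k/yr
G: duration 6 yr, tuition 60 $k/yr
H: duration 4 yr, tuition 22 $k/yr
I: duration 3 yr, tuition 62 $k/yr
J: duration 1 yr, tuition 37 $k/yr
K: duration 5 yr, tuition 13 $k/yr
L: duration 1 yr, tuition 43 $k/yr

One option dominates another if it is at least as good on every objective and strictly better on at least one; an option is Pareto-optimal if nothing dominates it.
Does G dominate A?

No

G vs A: G is worse on duration (6 vs 1), so it does not dominate A.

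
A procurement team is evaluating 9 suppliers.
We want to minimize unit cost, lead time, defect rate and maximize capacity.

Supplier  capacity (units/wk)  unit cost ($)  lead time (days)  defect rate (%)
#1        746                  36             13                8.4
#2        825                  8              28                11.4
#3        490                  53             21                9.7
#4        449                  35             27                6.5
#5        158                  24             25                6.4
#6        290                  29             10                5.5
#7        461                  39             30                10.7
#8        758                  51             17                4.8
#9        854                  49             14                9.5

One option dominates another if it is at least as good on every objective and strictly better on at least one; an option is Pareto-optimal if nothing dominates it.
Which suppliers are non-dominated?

#1, #2, #4, #5, #6, #8, #9

#1: not dominated.
#2: not dominated (best unit cost).
#3: dominated by #1 (capacity 746≥490, unit cost 36≤53, lead time 13≤21, defect rate 8.4≤9.7).
#4: not dominated.
#5: not dominated.
#6: not dominated (best lead time).
#7: dominated by #1 (capacity 746≥461, unit cost 36≤39, lead time 13≤30, defect rate 8.4≤10.7).
#8: not dominated (best defect rate).
#9: not dominated (best capacity).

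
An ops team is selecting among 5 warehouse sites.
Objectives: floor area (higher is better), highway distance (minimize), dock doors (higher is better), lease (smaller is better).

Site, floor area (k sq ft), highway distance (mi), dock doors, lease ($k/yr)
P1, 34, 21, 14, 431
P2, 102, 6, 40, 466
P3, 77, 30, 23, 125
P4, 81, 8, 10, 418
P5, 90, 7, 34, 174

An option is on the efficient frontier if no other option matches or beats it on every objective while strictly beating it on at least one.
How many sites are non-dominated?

3

P1: dominated by P5 (floor area 90≥34, highway distance 7≤21, dock doors 34≥14, lease 174≤431).
P2: not dominated (best floor area).
P3: not dominated (best lease).
P4: dominated by P5 (floor area 90≥81, highway distance 7≤8, dock doors 34≥10, lease 174≤418).
P5: not dominated.
Pareto-optimal: P2, P3, P5 → 3.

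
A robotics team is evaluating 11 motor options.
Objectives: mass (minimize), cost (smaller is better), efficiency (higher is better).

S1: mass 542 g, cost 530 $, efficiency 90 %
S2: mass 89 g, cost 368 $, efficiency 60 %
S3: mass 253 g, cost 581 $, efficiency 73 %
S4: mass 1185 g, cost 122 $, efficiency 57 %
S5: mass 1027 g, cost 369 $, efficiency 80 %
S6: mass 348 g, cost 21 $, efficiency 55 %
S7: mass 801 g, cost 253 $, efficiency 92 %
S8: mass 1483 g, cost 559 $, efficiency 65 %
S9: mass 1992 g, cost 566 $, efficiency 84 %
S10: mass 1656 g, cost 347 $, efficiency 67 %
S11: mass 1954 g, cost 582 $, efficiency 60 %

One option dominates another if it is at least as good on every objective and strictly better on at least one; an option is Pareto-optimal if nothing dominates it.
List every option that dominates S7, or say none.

none

S1: worse on cost (530 vs 253).
S2: worse on cost (368 vs 253).
S3: worse on cost (581 vs 253).
S4: worse on mass (1185 vs 801).
S5: worse on mass (1027 vs 801).
S6: worse on efficiency (55 vs 92).
S8: worse on mass (1483 vs 801).
S9: worse on mass (1992 vs 801).
S10: worse on mass (1656 vs 801).
S11: worse on mass (1954 vs 801).
No option dominates S7.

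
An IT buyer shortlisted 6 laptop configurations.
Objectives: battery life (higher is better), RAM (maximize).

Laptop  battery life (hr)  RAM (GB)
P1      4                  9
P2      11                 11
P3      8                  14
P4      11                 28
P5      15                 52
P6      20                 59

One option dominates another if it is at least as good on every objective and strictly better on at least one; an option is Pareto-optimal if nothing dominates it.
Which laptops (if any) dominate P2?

P4: battery life 11≥11, RAM 28≥11 — dominates P2.
P5: battery life 15≥11, RAM 52≥11 — dominates P2.
P6: battery life 20≥11, RAM 59≥11 — dominates P2.
Others (P1, P3) are each worse than P2 on at least one objective.

P4, P5, P6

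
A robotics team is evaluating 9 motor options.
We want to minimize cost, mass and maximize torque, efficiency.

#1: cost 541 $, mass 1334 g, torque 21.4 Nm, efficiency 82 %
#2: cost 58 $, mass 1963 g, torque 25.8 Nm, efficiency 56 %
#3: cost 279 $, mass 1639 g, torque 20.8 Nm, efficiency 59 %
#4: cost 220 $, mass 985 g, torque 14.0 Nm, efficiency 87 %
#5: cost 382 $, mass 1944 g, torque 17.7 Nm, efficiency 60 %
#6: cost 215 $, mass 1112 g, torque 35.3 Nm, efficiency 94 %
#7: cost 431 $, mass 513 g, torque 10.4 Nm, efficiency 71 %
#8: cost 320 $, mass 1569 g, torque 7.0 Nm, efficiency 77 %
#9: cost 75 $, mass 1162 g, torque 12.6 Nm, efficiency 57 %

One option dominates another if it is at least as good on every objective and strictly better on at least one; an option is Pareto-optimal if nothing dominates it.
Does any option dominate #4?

No

#1: worse on cost (541 vs 220).
#2: worse on mass (1963 vs 985).
#3: worse on cost (279 vs 220).
#5: worse on cost (382 vs 220).
#6: worse on mass (1112 vs 985).
#7: worse on cost (431 vs 220).
#8: worse on cost (320 vs 220).
#9: worse on mass (1162 vs 985).
No option is at least as good as #4 on every objective and strictly better on one.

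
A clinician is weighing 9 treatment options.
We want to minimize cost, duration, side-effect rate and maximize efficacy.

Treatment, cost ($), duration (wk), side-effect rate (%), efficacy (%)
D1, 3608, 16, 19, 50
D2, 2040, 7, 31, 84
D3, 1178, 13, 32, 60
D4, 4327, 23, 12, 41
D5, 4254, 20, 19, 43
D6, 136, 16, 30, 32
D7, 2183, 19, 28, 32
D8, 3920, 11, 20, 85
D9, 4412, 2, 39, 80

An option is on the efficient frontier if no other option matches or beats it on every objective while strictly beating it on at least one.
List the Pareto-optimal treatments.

D1, D2, D3, D4, D6, D7, D8, D9

D1: not dominated.
D2: not dominated.
D3: not dominated.
D4: not dominated (best side-effect rate).
D5: dominated by D1 (cost 3608≤4254, duration 16≤20, side-effect rate 19≤19, efficacy 50≥43).
D6: not dominated (best cost).
D7: not dominated.
D8: not dominated (best efficacy).
D9: not dominated (best duration).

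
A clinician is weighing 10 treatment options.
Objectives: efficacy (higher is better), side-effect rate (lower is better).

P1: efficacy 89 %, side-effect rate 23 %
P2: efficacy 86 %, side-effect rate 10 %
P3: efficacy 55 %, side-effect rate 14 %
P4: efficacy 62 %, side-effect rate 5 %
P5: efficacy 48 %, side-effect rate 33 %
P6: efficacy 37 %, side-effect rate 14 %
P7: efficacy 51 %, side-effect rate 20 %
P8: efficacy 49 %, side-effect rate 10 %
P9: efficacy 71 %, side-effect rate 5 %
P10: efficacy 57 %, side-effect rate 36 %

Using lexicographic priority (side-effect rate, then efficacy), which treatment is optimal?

First minimize side-effect rate: best is 5, kept {P4, P9}.
Then maximize efficacy: best is 71, kept {P9}.

P9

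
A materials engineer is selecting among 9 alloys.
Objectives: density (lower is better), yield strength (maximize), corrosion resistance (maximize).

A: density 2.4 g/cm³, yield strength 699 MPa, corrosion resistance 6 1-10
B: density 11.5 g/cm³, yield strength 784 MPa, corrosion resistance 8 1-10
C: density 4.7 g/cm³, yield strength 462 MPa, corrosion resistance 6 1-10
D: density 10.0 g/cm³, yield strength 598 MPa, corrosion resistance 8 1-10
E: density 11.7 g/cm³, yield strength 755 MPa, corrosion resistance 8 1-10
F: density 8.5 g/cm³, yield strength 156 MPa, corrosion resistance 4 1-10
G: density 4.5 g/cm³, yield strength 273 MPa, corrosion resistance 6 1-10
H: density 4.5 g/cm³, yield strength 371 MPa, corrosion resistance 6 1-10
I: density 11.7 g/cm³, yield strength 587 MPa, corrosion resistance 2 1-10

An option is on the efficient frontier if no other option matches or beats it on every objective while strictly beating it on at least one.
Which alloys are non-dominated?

A, B, D

A: not dominated (best density).
B: not dominated (best yield strength).
C: dominated by A (density 2.4≤4.7, yield strength 699≥462, corrosion resistance 6≥6).
D: not dominated.
E: dominated by B (density 11.5≤11.7, yield strength 784≥755, corrosion resistance 8≥8).
F: dominated by A (density 2.4≤8.5, yield strength 699≥156, corrosion resistance 6≥4).
G: dominated by A (density 2.4≤4.5, yield strength 699≥273, corrosion resistance 6≥6).
H: dominated by A (density 2.4≤4.5, yield strength 699≥371, corrosion resistance 6≥6).
I: dominated by A (density 2.4≤11.7, yield strength 699≥587, corrosion resistance 6≥2).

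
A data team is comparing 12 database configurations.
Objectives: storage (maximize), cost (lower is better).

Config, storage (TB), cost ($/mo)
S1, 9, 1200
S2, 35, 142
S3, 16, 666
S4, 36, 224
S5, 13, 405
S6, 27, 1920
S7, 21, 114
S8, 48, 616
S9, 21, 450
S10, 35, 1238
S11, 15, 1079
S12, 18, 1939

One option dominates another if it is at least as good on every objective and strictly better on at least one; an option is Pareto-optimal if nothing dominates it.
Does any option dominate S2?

No

S1: worse on storage (9 vs 35).
S3: worse on storage (16 vs 35).
S4: worse on cost (224 vs 142).
S5: worse on storage (13 vs 35).
S6: worse on storage (27 vs 35).
S7: worse on storage (21 vs 35).
S8: worse on cost (616 vs 142).
S9: worse on storage (21 vs 35).
S10: worse on cost (1238 vs 142).
S11: worse on storage (15 vs 35).
S12: worse on storage (18 vs 35).
No option is at least as good as S2 on every objective and strictly better on one.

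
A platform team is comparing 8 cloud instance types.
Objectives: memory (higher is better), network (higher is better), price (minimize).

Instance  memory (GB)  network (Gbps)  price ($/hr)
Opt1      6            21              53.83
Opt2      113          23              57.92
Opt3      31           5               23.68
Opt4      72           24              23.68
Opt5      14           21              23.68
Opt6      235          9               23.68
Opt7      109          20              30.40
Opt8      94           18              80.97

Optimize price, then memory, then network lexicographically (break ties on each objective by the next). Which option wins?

Opt6

First minimize price: best is 23.68, kept {Opt3, Opt4, Opt5, Opt6}.
Then maximize memory: best is 235, kept {Opt6}.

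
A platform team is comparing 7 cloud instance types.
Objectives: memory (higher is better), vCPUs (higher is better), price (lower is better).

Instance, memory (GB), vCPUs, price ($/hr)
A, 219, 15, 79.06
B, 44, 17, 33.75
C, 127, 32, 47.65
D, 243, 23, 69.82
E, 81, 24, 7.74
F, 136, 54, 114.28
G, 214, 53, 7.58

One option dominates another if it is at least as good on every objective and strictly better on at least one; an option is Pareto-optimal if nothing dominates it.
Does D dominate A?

Yes

D vs A: memory 243≥219, vCPUs 23≥15, price 69.82≤79.06 — D is at least as good on every objective with at least one strict improvement.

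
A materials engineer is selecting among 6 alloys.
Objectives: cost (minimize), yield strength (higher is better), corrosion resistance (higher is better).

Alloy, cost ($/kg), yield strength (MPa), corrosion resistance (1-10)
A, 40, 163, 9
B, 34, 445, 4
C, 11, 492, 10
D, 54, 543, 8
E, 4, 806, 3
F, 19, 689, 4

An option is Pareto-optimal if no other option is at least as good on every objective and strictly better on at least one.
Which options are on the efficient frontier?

A: dominated by C (cost 11≤40, yield strength 492≥163, corrosion resistance 10≥9).
B: dominated by C (cost 11≤34, yield strength 492≥445, corrosion resistance 10≥4).
C: not dominated (best corrosion resistance).
D: not dominated.
E: not dominated (best cost).
F: not dominated.

C, D, E, F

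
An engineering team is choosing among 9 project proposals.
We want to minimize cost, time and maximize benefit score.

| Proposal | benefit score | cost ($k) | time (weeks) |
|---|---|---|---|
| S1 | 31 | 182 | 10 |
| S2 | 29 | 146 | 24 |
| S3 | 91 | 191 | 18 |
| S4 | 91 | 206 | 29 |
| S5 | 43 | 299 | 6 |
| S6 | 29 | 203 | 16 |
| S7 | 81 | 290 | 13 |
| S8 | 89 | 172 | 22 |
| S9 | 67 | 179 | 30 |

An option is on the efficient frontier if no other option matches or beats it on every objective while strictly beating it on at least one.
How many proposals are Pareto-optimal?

6

S1: not dominated.
S2: not dominated (best cost).
S3: not dominated.
S4: dominated by S3 (benefit score 91≥91, cost 191≤206, time 18≤29).
S5: not dominated (best time).
S6: dominated by S1 (benefit score 31≥29, cost 182≤203, time 10≤16).
S7: not dominated.
S8: not dominated.
S9: dominated by S8 (benefit score 89≥67, cost 172≤179, time 22≤30).
Pareto-optimal: S1, S2, S3, S5, S7, S8 → 6.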